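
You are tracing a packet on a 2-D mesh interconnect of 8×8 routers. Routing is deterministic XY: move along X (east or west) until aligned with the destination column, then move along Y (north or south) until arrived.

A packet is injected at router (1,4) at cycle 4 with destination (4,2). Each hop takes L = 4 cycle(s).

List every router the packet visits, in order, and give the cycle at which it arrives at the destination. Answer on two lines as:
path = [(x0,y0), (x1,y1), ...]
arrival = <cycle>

  0. router=(1,4) cycle=4 (inject)
  1. router=(2,4) cycle=8 dir=E
  2. router=(3,4) cycle=12 dir=E
  3. router=(4,4) cycle=16 dir=E
  4. router=(4,3) cycle=20 dir=S
  5. router=(4,2) cycle=24 dir=S

path = [(1,4), (2,4), (3,4), (4,4), (4,3), (4,2)]
arrival = 24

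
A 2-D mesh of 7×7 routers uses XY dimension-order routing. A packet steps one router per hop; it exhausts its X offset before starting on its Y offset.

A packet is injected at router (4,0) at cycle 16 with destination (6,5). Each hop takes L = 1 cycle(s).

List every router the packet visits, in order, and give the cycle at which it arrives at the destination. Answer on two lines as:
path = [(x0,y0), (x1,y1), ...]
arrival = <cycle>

[0] x=4 y=0 t=16
[1] x=5 y=0 t=17 →E
[2] x=6 y=0 t=18 →E
[3] x=6 y=1 t=19 →N
[4] x=6 y=2 t=20 →N
[5] x=6 y=3 t=21 →N
[6] x=6 y=4 t=22 →N
[7] x=6 y=5 t=23 →N

path = [(4,0), (5,0), (6,0), (6,1), (6,2), (6,3), (6,4), (6,5)]
arrival = 23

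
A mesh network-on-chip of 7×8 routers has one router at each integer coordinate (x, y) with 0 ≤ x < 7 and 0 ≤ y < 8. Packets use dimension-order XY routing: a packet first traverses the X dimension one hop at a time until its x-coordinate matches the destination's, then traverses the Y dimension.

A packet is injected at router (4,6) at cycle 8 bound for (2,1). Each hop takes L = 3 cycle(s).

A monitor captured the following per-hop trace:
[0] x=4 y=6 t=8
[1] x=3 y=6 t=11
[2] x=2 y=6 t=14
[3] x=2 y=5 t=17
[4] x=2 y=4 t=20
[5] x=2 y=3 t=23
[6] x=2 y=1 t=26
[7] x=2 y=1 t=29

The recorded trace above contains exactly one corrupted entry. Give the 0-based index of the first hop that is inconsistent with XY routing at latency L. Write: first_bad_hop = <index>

first_bad_hop = 6

  1: Δx=-1 Δy=+0 Δt=3 [ok]
  2: Δx=-1 Δy=+0 Δt=3 [ok]
  3: Δx=+0 Δy=-1 Δt=3 [ok]
  4: Δx=+0 Δy=-1 Δt=3 [ok]
  5: Δx=+0 Δy=-1 Δt=3 [ok]
  6: Δx=+0 Δy=-2 Δt=3 [BAD: non-unit step]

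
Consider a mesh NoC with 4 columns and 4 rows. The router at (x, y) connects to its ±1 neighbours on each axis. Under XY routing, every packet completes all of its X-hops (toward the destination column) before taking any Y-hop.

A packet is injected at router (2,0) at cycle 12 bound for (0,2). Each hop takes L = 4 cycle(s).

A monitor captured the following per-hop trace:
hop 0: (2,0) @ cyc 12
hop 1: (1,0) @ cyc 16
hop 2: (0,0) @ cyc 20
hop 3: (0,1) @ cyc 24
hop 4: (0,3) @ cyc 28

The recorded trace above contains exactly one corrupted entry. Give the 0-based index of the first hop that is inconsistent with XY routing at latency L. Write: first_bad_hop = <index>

first_bad_hop = 4

  1: Δx=-1 Δy=+0 Δt=4 [ok]
  2: Δx=-1 Δy=+0 Δt=4 [ok]
  3: Δx=+0 Δy=+1 Δt=4 [ok]
  4: Δx=+0 Δy=+2 Δt=4 [BAD: non-unit step]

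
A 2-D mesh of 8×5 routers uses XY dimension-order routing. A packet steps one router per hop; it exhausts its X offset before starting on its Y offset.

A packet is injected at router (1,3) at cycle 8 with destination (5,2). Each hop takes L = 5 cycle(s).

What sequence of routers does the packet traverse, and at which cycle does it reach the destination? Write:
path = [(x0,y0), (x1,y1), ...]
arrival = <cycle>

path = [(1,3), (2,3), (3,3), (4,3), (5,3), (5,2)]
arrival = 33

src (1,3)  cyc=8
E→(2,3)  cyc=13
E→(3,3)  cyc=18
E→(4,3)  cyc=23
E→(5,3)  cyc=28
S→(5,2)  cyc=33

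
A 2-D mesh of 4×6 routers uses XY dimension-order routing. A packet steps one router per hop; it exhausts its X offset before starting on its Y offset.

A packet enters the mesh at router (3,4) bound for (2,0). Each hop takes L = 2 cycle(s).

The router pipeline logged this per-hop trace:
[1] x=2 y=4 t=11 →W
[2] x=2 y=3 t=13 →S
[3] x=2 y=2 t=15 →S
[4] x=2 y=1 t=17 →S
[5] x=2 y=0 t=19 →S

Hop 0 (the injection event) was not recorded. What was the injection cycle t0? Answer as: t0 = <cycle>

At hop 1 the cycle is 11; in general cyc_k = t0 + kL.
So t0 = 11 − 1·2 = 9.

t0 = 9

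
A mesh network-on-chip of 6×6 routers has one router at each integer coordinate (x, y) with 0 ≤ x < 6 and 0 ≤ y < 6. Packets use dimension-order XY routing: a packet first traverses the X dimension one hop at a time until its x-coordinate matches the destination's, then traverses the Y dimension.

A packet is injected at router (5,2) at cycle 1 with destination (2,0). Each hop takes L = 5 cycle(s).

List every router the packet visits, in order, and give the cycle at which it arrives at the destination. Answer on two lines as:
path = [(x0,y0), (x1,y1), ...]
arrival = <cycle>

hop 0: (5,2) @ cyc 1
hop 1: (4,2) @ cyc 6  [W]
hop 2: (3,2) @ cyc 11  [W]
hop 3: (2,2) @ cyc 16  [W]
hop 4: (2,1) @ cyc 21  [S]
hop 5: (2,0) @ cyc 26  [S]

path = [(5,2), (4,2), (3,2), (2,2), (2,1), (2,0)]
arrival = 26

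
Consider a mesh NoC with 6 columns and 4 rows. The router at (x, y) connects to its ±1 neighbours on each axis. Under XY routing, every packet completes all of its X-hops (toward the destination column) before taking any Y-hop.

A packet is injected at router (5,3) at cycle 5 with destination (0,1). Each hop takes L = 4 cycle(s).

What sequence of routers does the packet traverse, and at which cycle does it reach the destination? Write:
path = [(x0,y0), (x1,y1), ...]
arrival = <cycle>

[0] x=5 y=3 t=5
[1] x=4 y=3 t=9 →W
[2] x=3 y=3 t=13 →W
[3] x=2 y=3 t=17 →W
[4] x=1 y=3 t=21 →W
[5] x=0 y=3 t=25 →W
[6] x=0 y=2 t=29 →S
[7] x=0 y=1 t=33 →S

path = [(5,3), (4,3), (3,3), (2,3), (1,3), (0,3), (0,2), (0,1)]
arrival = 33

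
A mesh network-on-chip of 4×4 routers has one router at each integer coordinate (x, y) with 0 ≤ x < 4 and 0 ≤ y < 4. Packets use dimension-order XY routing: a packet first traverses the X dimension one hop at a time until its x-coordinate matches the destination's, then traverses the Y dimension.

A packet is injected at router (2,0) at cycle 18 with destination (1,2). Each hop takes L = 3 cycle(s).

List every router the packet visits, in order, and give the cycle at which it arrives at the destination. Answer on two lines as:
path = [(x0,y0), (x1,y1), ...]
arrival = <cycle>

path = [(2,0), (1,0), (1,1), (1,2)]
arrival = 27

src (2,0)  cyc=18
W→(1,0)  cyc=21
N→(1,1)  cyc=24
N→(1,2)  cyc=27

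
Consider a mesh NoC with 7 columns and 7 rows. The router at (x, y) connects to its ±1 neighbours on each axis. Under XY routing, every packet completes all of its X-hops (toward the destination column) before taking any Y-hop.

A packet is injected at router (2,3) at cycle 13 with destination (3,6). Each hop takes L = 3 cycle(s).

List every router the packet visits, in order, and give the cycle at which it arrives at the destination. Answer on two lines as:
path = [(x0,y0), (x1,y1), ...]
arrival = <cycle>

path = [(2,3), (3,3), (3,4), (3,5), (3,6)]
arrival = 25

src (2,3)  cyc=13
E→(3,3)  cyc=16
N→(3,4)  cyc=19
N→(3,5)  cyc=22
N→(3,6)  cyc=25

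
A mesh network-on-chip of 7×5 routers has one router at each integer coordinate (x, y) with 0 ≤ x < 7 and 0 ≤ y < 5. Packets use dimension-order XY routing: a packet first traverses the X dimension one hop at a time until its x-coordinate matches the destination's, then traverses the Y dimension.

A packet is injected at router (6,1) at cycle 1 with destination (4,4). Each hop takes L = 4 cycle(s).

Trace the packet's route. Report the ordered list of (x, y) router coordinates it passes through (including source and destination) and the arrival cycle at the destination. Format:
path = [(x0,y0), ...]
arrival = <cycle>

#0 — 6,1 | c1
#1 — 5,1 | c5 | W
#2 — 4,1 | c9 | W
#3 — 4,2 | c13 | N
#4 — 4,3 | c17 | N
#5 — 4,4 | c21 | N

path = [(6,1), (5,1), (4,1), (4,2), (4,3), (4,4)]
arrival = 21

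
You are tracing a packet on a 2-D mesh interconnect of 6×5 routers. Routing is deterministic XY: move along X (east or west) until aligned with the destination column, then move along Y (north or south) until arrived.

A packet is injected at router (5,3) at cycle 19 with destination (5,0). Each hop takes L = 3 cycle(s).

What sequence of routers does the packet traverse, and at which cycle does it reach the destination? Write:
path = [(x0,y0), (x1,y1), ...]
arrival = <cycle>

t=19: at (5,3)
t=22: at (5,2) after S
t=25: at (5,1) after S
t=28: at (5,0) after S

path = [(5,3), (5,2), (5,1), (5,0)]
arrival = 28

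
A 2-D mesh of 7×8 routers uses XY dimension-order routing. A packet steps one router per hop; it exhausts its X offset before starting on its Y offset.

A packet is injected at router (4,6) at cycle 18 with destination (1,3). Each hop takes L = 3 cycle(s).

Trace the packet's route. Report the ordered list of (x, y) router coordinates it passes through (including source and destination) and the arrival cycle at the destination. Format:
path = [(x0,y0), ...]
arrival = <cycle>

path = [(4,6), (3,6), (2,6), (1,6), (1,5), (1,4), (1,3)]
arrival = 36

  0. router=(4,6) cycle=18 (inject)
  1. router=(3,6) cycle=21 dir=W
  2. router=(2,6) cycle=24 dir=W
  3. router=(1,6) cycle=27 dir=W
  4. router=(1,5) cycle=30 dir=S
  5. router=(1,4) cycle=33 dir=S
  6. router=(1,3) cycle=36 dir=S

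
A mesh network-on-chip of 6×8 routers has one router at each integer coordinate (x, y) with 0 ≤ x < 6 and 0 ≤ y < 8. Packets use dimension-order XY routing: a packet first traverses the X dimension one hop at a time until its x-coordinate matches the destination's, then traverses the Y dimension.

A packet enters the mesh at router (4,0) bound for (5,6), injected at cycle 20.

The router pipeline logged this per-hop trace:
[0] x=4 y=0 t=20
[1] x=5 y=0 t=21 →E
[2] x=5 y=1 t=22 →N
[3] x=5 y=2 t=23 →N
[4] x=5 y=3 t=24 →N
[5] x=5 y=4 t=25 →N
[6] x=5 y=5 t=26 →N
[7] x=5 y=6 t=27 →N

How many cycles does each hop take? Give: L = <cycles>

L = 1

Between hops 0 and 1 the cycle counter advances 21 − 20 = 1.
One hop costs L cycles, so L = 1.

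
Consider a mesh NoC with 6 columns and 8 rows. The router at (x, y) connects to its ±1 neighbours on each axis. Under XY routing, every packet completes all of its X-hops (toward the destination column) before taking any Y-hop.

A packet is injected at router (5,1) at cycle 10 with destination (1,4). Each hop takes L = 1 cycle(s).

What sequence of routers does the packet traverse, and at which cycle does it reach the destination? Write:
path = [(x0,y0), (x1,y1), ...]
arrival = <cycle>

path = [(5,1), (4,1), (3,1), (2,1), (1,1), (1,2), (1,3), (1,4)]
arrival = 17

t=10: at (5,1)
t=11: at (4,1) after W
t=12: at (3,1) after W
t=13: at (2,1) after W
t=14: at (1,1) after W
t=15: at (1,2) after N
t=16: at (1,3) after N
t=17: at (1,4) after N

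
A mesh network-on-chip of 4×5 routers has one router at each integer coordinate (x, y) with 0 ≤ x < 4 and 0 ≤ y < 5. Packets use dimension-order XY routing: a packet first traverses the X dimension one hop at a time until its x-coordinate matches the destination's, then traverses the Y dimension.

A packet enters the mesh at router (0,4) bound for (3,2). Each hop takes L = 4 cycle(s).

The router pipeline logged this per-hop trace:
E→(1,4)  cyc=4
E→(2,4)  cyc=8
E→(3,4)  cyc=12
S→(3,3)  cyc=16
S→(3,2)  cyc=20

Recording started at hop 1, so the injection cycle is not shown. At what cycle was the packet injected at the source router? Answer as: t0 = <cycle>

At hop 1 the cycle is 4; in general cyc_k = t0 + kL.
So t0 = 4 − 1·4 = 0.

t0 = 0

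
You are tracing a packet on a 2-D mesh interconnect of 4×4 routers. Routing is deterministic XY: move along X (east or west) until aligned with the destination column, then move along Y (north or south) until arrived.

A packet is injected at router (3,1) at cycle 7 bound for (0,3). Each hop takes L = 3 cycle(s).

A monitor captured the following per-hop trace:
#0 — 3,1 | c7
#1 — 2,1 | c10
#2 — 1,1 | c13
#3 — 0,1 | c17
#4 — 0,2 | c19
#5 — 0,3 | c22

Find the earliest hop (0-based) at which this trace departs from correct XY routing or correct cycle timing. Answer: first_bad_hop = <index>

first_bad_hop = 3

check 1→ d=(-1,0) cyc+3: ok
check 2→ d=(-1,0) cyc+3: ok
check 3→ d=(-1,0) cyc+4: BAD: Δcyc=4≠L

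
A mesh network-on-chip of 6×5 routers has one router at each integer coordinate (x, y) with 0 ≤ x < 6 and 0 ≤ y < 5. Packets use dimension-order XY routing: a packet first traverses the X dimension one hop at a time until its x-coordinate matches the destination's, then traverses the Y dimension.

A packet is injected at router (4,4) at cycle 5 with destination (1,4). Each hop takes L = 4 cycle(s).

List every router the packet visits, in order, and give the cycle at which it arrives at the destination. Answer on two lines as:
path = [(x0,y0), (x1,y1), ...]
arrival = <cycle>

#0 — 4,4 | c5
#1 — 3,4 | c9 | W
#2 — 2,4 | c13 | W
#3 — 1,4 | c17 | W

path = [(4,4), (3,4), (2,4), (1,4)]
arrival = 17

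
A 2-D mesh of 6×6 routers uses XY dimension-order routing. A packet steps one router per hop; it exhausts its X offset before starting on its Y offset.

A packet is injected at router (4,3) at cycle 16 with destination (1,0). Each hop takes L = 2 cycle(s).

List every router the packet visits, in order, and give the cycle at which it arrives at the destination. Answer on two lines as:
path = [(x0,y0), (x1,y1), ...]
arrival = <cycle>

path = [(4,3), (3,3), (2,3), (1,3), (1,2), (1,1), (1,0)]
arrival = 28

[0] x=4 y=3 t=16
[1] x=3 y=3 t=18 →W
[2] x=2 y=3 t=20 →W
[3] x=1 y=3 t=22 →W
[4] x=1 y=2 t=24 →S
[5] x=1 y=1 t=26 →S
[6] x=1 y=0 t=28 →S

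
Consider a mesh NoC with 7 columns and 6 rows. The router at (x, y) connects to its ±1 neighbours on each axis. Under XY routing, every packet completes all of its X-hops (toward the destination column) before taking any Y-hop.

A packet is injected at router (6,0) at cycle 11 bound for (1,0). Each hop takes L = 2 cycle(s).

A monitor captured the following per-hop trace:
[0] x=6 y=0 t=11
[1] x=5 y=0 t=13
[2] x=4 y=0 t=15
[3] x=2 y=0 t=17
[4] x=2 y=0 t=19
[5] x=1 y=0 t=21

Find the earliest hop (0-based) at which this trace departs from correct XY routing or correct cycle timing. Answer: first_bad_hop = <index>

  1: Δx=-1 Δy=+0 Δt=2 [ok]
  2: Δx=-1 Δy=+0 Δt=2 [ok]
  3: Δx=-2 Δy=+0 Δt=2 [BAD: non-unit step]

first_bad_hop = 3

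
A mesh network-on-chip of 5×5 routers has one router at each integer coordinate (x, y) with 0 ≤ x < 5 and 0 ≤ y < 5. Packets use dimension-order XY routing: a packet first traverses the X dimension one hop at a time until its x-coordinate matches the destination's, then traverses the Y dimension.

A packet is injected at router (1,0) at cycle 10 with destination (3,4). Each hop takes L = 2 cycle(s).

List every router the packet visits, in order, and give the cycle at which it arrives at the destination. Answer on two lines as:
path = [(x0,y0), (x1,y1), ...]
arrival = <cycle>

path = [(1,0), (2,0), (3,0), (3,1), (3,2), (3,3), (3,4)]
arrival = 22

src (1,0)  cyc=10
E→(2,0)  cyc=12
E→(3,0)  cyc=14
N→(3,1)  cyc=16
N→(3,2)  cyc=18
N→(3,3)  cyc=20
N→(3,4)  cyc=22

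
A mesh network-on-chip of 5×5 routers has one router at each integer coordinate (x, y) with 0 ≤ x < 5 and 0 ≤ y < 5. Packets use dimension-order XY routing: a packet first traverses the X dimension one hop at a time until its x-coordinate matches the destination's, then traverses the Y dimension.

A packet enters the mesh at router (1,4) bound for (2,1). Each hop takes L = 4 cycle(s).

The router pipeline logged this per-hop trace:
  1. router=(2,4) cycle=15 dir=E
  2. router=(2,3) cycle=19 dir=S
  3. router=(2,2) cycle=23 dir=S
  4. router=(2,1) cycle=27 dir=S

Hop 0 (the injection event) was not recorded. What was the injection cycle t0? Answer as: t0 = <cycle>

t0 = 11

cyc[1] = 15 and cyc[k] = t0 + k·L for every k.
t0 = cyc[1] − L = 15 − 4 = 11.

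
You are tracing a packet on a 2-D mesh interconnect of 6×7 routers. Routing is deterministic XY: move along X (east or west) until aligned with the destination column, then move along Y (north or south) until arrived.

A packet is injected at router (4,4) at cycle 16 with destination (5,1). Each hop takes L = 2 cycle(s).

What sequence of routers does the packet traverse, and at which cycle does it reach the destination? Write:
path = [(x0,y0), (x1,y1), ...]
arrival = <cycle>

t=16: at (4,4)
t=18: at (5,4) after E
t=20: at (5,3) after S
t=22: at (5,2) after S
t=24: at (5,1) after S

path = [(4,4), (5,4), (5,3), (5,2), (5,1)]
arrival = 24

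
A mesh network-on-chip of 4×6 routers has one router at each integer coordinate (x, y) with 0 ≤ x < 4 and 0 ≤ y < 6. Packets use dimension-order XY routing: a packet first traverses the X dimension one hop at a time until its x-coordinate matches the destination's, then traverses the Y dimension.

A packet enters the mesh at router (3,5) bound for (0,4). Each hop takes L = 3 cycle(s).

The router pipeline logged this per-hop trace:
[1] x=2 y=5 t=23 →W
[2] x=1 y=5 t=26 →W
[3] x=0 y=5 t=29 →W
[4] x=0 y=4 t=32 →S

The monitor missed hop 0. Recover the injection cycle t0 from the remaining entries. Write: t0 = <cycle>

The first recorded entry is hop 1 at cycle 23.
t0 = cyc[1] − L = 23 − 3 = 20.

t0 = 20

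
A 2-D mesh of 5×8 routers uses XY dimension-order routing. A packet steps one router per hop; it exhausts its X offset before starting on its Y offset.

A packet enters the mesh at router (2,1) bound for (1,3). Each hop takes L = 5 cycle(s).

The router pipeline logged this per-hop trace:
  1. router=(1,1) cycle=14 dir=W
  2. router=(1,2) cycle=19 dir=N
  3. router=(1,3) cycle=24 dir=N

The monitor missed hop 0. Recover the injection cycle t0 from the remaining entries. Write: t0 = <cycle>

Hop 1 reached at cycle 14; hop k is at t0 + k·L.
So t0 = 14 − 1·5 = 9.

t0 = 9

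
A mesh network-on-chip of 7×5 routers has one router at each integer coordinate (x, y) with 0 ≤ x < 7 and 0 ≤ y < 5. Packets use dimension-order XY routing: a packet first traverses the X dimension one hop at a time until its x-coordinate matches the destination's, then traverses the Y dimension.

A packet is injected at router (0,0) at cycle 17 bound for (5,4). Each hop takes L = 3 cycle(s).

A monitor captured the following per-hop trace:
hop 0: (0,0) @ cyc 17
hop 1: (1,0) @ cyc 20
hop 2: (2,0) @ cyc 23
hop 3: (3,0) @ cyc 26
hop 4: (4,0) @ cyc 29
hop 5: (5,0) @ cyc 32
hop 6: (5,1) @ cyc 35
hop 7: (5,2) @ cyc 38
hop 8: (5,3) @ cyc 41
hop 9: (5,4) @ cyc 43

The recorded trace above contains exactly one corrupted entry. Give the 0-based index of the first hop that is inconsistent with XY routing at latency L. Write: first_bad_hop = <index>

first_bad_hop = 9

[1] (+1,+0) / 3c ⇒ ok
[2] (+1,+0) / 3c ⇒ ok
[3] (+1,+0) / 3c ⇒ ok
[4] (+1,+0) / 3c ⇒ ok
[5] (+1,+0) / 3c ⇒ ok
[6] (+0,+1) / 3c ⇒ ok
[7] (+0,+1) / 3c ⇒ ok
[8] (+0,+1) / 3c ⇒ ok
[9] (+0,+1) / 2c ⇒ BAD: Δcyc=2≠L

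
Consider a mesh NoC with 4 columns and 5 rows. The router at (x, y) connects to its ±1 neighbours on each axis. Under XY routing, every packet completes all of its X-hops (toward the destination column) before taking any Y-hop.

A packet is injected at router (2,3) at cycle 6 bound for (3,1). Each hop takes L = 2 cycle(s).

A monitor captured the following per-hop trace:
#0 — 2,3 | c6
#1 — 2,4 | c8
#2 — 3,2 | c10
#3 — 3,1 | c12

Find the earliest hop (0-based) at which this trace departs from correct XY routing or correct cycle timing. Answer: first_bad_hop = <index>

first_bad_hop = 1

hop 1: step (+0,+1), +2 cyc — BAD: Y-move but x=2≠3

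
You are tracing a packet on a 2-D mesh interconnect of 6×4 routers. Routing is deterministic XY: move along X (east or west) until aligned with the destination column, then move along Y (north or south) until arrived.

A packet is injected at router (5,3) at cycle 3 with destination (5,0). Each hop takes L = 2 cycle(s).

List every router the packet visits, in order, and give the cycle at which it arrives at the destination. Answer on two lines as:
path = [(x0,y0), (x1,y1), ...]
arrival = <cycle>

src (5,3)  cyc=3
S→(5,2)  cyc=5
S→(5,1)  cyc=7
S→(5,0)  cyc=9

path = [(5,3), (5,2), (5,1), (5,0)]
arrival = 9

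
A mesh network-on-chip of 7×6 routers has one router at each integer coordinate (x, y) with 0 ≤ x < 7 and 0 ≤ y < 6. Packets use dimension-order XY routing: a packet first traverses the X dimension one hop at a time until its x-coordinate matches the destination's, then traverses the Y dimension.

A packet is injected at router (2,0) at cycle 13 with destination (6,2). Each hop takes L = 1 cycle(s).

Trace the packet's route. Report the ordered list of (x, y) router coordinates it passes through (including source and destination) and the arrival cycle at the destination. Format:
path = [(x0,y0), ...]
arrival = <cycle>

path = [(2,0), (3,0), (4,0), (5,0), (6,0), (6,1), (6,2)]
arrival = 19

src (2,0)  cyc=13
E→(3,0)  cyc=14
E→(4,0)  cyc=15
E→(5,0)  cyc=16
E→(6,0)  cyc=17
N→(6,1)  cyc=18
N→(6,2)  cyc=19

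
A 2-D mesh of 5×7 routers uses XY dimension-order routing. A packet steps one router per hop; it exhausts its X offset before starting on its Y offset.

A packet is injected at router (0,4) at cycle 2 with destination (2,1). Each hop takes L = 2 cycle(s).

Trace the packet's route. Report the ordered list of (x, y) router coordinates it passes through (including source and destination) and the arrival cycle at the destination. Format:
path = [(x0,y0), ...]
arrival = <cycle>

[0] x=0 y=4 t=2
[1] x=1 y=4 t=4 →E
[2] x=2 y=4 t=6 →E
[3] x=2 y=3 t=8 →S
[4] x=2 y=2 t=10 →S
[5] x=2 y=1 t=12 →S

path = [(0,4), (1,4), (2,4), (2,3), (2,2), (2,1)]
arrival = 12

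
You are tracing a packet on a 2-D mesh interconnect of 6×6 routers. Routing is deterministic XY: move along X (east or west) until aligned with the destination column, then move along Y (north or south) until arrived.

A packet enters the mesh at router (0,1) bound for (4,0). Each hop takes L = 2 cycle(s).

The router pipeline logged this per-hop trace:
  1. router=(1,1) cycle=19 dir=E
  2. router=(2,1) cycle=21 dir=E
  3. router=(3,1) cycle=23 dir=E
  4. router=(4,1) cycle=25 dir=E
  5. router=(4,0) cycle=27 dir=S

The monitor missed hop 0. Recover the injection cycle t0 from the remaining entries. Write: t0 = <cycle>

t0 = 17

cyc[1] = 19 and cyc[k] = t0 + k·L for every k.
t0 = cyc[1] − L = 19 − 2 = 17.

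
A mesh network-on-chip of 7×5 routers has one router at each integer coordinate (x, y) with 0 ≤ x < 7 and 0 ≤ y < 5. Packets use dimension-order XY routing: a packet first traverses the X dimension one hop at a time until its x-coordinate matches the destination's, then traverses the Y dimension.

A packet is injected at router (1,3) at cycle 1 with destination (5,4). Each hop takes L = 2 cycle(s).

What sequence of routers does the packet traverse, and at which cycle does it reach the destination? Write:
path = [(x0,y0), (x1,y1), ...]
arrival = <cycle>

  0. router=(1,3) cycle=1 (inject)
  1. router=(2,3) cycle=3 dir=E
  2. router=(3,3) cycle=5 dir=E
  3. router=(4,3) cycle=7 dir=E
  4. router=(5,3) cycle=9 dir=E
  5. router=(5,4) cycle=11 dir=N

path = [(1,3), (2,3), (3,3), (4,3), (5,3), (5,4)]
arrival = 11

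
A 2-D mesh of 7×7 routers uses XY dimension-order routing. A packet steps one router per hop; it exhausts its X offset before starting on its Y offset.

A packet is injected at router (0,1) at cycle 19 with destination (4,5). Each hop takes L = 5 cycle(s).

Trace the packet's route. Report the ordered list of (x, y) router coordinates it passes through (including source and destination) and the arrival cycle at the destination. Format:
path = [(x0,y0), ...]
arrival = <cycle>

path = [(0,1), (1,1), (2,1), (3,1), (4,1), (4,2), (4,3), (4,4), (4,5)]
arrival = 59

[0] x=0 y=1 t=19
[1] x=1 y=1 t=24 →E
[2] x=2 y=1 t=29 →E
[3] x=3 y=1 t=34 →E
[4] x=4 y=1 t=39 →E
[5] x=4 y=2 t=44 →N
[6] x=4 y=3 t=49 →N
[7] x=4 y=4 t=54 →N
[8] x=4 y=5 t=59 →N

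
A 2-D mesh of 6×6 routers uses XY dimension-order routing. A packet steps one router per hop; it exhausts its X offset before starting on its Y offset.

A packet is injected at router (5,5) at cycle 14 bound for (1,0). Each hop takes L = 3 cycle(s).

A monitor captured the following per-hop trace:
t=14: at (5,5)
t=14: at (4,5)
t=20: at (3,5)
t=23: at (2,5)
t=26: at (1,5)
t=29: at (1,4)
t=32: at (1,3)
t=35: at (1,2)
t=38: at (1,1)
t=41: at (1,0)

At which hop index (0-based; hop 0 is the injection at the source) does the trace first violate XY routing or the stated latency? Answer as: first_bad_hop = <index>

first_bad_hop = 1

[1] (-1,+0) / 0c ⇒ BAD: Δcyc=0≠L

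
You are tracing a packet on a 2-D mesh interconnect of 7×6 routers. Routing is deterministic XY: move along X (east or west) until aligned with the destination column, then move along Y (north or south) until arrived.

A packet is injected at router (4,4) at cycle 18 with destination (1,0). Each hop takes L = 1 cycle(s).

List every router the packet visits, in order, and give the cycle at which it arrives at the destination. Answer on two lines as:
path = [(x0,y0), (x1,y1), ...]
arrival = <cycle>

  0. router=(4,4) cycle=18 (inject)
  1. router=(3,4) cycle=19 dir=W
  2. router=(2,4) cycle=20 dir=W
  3. router=(1,4) cycle=21 dir=W
  4. router=(1,3) cycle=22 dir=S
  5. router=(1,2) cycle=23 dir=S
  6. router=(1,1) cycle=24 dir=S
  7. router=(1,0) cycle=25 dir=S

path = [(4,4), (3,4), (2,4), (1,4), (1,3), (1,2), (1,1), (1,0)]
arrival = 25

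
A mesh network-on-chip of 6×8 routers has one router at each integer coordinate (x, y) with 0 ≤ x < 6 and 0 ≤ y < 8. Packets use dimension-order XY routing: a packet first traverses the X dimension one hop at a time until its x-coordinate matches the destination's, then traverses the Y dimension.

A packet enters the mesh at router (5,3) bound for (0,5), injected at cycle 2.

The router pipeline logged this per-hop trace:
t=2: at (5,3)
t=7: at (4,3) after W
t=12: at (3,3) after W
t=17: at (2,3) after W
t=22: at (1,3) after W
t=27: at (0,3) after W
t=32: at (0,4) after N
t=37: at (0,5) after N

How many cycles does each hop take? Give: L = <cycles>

cyc[1] − cyc[0] = 7 − 2 = 5.
One hop costs L cycles, so L = 5.

L = 5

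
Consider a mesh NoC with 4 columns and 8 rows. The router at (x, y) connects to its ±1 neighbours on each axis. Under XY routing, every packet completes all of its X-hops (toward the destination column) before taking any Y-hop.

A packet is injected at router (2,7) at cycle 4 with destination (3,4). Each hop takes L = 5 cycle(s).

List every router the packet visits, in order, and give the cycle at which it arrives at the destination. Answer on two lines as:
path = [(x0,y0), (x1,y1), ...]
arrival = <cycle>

path = [(2,7), (3,7), (3,6), (3,5), (3,4)]
arrival = 24

[0] x=2 y=7 t=4
[1] x=3 y=7 t=9 →E
[2] x=3 y=6 t=14 →S
[3] x=3 y=5 t=19 →S
[4] x=3 y=4 t=24 →S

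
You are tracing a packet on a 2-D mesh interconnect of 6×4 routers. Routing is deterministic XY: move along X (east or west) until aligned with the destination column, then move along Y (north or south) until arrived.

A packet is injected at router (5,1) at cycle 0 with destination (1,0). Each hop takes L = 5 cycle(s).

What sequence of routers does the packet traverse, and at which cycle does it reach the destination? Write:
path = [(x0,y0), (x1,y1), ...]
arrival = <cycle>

path = [(5,1), (4,1), (3,1), (2,1), (1,1), (1,0)]
arrival = 25

src (5,1)  cyc=0
W→(4,1)  cyc=5
W→(3,1)  cyc=10
W→(2,1)  cyc=15
W→(1,1)  cyc=20
S→(1,0)  cyc=25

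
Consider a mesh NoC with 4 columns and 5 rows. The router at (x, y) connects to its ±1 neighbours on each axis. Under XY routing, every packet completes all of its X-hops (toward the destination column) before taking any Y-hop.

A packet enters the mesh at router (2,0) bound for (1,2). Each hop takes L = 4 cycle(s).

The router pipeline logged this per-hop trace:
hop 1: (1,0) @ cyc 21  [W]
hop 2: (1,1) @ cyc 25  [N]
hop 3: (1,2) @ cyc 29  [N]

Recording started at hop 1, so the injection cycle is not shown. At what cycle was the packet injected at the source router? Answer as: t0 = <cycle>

At hop 1 the cycle is 21; in general cyc_k = t0 + kL.
Subtract one hop: t0 = 21 − 4 = 17.

t0 = 17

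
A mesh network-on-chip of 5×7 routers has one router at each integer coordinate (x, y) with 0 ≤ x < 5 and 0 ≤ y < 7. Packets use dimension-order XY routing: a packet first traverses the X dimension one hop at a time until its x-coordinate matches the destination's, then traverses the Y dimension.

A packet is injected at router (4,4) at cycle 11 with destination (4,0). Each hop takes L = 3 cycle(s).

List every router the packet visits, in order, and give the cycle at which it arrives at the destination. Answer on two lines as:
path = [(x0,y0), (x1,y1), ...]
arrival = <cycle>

path = [(4,4), (4,3), (4,2), (4,1), (4,0)]
arrival = 23

  0. router=(4,4) cycle=11 (inject)
  1. router=(4,3) cycle=14 dir=S
  2. router=(4,2) cycle=17 dir=S
  3. router=(4,1) cycle=20 dir=S
  4. router=(4,0) cycle=23 dir=S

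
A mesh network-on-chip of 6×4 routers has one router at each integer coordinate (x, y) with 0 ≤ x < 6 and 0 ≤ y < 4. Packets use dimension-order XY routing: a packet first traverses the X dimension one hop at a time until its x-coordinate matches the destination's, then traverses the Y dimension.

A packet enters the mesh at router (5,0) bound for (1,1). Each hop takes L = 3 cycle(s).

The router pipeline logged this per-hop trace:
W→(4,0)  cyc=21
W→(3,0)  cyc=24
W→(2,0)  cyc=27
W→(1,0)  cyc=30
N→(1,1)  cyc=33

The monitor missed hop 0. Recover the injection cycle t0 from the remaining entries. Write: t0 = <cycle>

cyc[1] = 21 and cyc[k] = t0 + k·L for every k.
Therefore t0 = 21 − L = 18.

t0 = 18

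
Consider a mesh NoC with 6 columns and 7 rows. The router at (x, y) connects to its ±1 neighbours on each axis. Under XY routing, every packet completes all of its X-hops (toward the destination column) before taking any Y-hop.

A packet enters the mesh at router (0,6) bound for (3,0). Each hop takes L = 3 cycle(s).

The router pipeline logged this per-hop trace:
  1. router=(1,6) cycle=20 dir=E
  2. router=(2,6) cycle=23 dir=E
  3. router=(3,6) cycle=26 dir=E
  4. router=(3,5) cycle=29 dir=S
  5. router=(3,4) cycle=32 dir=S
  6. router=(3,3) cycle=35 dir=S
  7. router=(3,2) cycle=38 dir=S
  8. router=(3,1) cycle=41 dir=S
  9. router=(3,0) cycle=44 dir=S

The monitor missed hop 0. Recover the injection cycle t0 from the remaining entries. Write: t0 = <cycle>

Hop 1 reached at cycle 20; hop k is at t0 + k·L.
t0 = cyc[1] − L = 20 − 3 = 17.

t0 = 17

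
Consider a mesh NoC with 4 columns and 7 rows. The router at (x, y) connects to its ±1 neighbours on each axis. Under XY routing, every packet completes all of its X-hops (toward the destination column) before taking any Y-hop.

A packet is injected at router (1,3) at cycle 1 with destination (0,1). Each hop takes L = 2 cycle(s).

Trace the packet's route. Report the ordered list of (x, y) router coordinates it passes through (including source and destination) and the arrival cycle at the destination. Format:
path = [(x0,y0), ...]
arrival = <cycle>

path = [(1,3), (0,3), (0,2), (0,1)]
arrival = 7

t=1: at (1,3)
t=3: at (0,3) after W
t=5: at (0,2) after S
t=7: at (0,1) after S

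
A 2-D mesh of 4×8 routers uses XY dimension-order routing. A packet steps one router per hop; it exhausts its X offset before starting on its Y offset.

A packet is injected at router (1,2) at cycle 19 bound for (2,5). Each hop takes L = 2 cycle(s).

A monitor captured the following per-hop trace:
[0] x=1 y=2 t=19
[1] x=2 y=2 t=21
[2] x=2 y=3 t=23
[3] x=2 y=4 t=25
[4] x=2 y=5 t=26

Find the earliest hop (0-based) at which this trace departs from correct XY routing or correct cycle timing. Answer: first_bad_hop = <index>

first_bad_hop = 4

check 1→ d=(1,0) cyc+2: ok
check 2→ d=(0,1) cyc+2: ok
check 3→ d=(0,1) cyc+2: ok
check 4→ d=(0,1) cyc+1: BAD: Δcyc=1≠L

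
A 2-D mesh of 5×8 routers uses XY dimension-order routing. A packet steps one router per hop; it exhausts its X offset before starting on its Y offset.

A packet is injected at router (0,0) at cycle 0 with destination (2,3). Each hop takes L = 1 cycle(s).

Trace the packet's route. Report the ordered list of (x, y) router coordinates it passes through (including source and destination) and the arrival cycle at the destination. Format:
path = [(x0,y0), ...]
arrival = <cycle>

path = [(0,0), (1,0), (2,0), (2,1), (2,2), (2,3)]
arrival = 5

  0. router=(0,0) cycle=0 (inject)
  1. router=(1,0) cycle=1 dir=E
  2. router=(2,0) cycle=2 dir=E
  3. router=(2,1) cycle=3 dir=N
  4. router=(2,2) cycle=4 dir=N
  5. router=(2,3) cycle=5 dir=N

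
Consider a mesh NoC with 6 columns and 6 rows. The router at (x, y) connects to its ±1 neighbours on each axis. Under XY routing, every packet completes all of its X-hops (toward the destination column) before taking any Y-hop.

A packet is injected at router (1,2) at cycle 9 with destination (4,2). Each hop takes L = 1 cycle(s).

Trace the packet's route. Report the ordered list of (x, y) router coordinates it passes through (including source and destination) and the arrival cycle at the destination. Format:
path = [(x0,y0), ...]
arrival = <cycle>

path = [(1,2), (2,2), (3,2), (4,2)]
arrival = 12

hop 0: (1,2) @ cyc 9
hop 1: (2,2) @ cyc 10  [E]
hop 2: (3,2) @ cyc 11  [E]
hop 3: (4,2) @ cyc 12  [E]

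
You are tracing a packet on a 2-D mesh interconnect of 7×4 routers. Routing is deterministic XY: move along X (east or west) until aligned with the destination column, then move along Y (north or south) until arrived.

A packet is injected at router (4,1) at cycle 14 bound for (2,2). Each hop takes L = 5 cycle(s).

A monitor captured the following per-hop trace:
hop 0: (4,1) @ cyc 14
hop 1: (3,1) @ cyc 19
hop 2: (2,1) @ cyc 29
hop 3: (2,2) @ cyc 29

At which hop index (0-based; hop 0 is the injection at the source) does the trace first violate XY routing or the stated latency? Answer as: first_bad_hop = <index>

check 1→ d=(-1,0) cyc+5: ok
check 2→ d=(-1,0) cyc+10: BAD: Δcyc=10≠L

first_bad_hop = 2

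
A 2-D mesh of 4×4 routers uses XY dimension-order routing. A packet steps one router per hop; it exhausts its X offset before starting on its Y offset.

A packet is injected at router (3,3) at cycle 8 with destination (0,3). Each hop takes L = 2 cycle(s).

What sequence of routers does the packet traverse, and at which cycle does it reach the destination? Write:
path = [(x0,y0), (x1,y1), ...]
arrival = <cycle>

#0 — 3,3 | c8
#1 — 2,3 | c10 | W
#2 — 1,3 | c12 | W
#3 — 0,3 | c14 | W

path = [(3,3), (2,3), (1,3), (0,3)]
arrival = 14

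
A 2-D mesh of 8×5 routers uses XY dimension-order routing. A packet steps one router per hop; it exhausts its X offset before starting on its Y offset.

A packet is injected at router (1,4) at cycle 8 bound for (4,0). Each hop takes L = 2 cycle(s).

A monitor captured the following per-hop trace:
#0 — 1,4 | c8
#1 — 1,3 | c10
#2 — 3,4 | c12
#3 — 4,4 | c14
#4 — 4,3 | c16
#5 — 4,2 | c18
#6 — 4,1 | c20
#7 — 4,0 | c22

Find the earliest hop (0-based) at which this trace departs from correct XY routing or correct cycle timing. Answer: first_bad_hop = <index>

  1: Δx=+0 Δy=-1 Δt=2 [BAD: Y-move but x=1≠4]

first_bad_hop = 1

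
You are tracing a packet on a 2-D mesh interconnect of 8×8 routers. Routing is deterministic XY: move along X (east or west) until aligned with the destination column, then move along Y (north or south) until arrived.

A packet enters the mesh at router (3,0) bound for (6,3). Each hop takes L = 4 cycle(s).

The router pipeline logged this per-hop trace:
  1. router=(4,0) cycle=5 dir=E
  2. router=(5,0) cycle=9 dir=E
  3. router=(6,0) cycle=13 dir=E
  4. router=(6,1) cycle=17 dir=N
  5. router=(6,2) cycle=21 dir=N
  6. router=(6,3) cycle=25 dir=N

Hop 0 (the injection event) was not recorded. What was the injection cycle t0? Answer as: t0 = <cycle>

t0 = 1

At hop 1 the cycle is 5; in general cyc_k = t0 + kL.
Therefore t0 = 5 − L = 1.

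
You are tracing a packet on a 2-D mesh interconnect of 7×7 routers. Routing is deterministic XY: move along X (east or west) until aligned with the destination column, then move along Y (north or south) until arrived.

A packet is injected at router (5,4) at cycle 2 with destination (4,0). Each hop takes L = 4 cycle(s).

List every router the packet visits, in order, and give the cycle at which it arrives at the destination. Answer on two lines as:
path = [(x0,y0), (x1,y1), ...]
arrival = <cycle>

t=2: at (5,4)
t=6: at (4,4) after W
t=10: at (4,3) after S
t=14: at (4,2) after S
t=18: at (4,1) after S
t=22: at (4,0) after S

path = [(5,4), (4,4), (4,3), (4,2), (4,1), (4,0)]
arrival = 22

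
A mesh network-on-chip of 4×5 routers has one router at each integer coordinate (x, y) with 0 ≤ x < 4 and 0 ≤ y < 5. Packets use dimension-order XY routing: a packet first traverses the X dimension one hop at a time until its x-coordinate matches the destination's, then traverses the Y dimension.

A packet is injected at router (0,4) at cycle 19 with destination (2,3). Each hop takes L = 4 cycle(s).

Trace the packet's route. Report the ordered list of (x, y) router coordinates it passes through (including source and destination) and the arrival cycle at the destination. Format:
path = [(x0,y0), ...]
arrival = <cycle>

path = [(0,4), (1,4), (2,4), (2,3)]
arrival = 31

  0. router=(0,4) cycle=19 (inject)
  1. router=(1,4) cycle=23 dir=E
  2. router=(2,4) cycle=27 dir=E
  3. router=(2,3) cycle=31 dir=S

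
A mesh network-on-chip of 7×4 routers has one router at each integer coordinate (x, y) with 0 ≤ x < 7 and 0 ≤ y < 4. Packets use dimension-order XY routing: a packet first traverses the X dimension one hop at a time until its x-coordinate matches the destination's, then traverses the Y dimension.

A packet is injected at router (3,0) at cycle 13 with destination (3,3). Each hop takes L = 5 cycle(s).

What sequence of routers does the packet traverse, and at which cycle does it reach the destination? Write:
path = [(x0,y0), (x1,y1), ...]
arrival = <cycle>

  0. router=(3,0) cycle=13 (inject)
  1. router=(3,1) cycle=18 dir=N
  2. router=(3,2) cycle=23 dir=N
  3. router=(3,3) cycle=28 dir=N

path = [(3,0), (3,1), (3,2), (3,3)]
arrival = 28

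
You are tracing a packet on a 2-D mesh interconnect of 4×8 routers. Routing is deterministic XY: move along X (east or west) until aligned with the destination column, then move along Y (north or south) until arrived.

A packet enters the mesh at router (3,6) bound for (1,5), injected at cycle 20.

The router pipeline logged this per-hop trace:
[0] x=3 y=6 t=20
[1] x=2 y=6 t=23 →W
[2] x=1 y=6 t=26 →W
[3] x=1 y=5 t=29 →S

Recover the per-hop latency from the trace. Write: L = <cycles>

Between hops 0 and 1 the cycle counter advances 23 − 20 = 3.
Each hop adds L, hence L = 3.

L = 3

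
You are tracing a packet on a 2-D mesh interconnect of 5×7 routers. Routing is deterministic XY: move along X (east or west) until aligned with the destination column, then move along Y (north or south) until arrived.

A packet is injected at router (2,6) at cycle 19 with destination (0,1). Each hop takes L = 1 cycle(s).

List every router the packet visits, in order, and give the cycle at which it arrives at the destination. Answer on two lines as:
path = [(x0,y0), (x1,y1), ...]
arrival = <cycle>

t=19: at (2,6)
t=20: at (1,6) after W
t=21: at (0,6) after W
t=22: at (0,5) after S
t=23: at (0,4) after S
t=24: at (0,3) after S
t=25: at (0,2) after S
t=26: at (0,1) after S

path = [(2,6), (1,6), (0,6), (0,5), (0,4), (0,3), (0,2), (0,1)]
arrival = 26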